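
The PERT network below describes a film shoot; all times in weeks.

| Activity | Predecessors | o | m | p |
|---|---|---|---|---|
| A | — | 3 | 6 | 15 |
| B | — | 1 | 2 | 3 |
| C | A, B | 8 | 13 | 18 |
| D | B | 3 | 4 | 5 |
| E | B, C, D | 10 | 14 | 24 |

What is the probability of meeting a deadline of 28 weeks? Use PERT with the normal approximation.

0.023

te_A = (3 + 4·6 + 15)/6 = 42/6 = 7; σ²_A = ((15−3)/6)² = 4.000
te_B = (1 + 4·2 + 3)/6 = 12/6 = 2; σ²_B = ((3−1)/6)² = 0.111
te_C = (8 + 4·13 + 18)/6 = 78/6 = 13; σ²_C = ((18−8)/6)² = 2.778
te_D = (3 + 4·4 + 5)/6 = 24/6 = 4; σ²_D = ((5−3)/6)² = 0.111
te_E = (10 + 4·14 + 24)/6 = 90/6 = 15; σ²_E = ((24−10)/6)² = 5.444

Forward pass:
ES_A = 0; EF_A = 7
ES_B = 0; EF_B = 2
ES_C = max(EF_A=7, EF_B=2) = 7; EF_C = 7+13 = 20
ES_D = 2; EF_D = 2+4 = 6
ES_E = max(EF_B=2, EF_C=20, EF_D=6) = 20; EF_E = 20+15 = 35
Expected project duration μ = 35 weeks. Critical path: A → C → E.

Variance along critical path = 4.000 + 2.778 + 5.444 = 12.222; σ = √12.222 = 3.496 weeks.
Z = (28 − 35) / 3.496 = -2.002
P(T ≤ 28) = Φ(-2.002) ≈ 0.023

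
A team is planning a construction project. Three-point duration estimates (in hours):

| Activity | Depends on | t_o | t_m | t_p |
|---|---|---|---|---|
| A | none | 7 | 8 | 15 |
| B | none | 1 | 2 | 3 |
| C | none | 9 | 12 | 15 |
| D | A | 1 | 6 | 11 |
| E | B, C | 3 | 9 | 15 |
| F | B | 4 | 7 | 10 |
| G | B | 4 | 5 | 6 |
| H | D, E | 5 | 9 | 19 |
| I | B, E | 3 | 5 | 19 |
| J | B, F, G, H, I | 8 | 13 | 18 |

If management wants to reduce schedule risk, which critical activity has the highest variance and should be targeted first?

H

te_A = (7 + 4·8 + 15)/6 = 54/6 = 9; σ²_A = ((15−7)/6)² = 1.778
te_B = (1 + 4·2 + 3)/6 = 12/6 = 2; σ²_B = ((3−1)/6)² = 0.111
te_C = (9 + 4·12 + 15)/6 = 72/6 = 12; σ²_C = ((15−9)/6)² = 1.000
te_D = (1 + 4·6 + 11)/6 = 36/6 = 6; σ²_D = ((11−1)/6)² = 2.778
te_E = (3 + 4·9 + 15)/6 = 54/6 = 9; σ²_E = ((15−3)/6)² = 4.000
te_F = (4 + 4·7 + 10)/6 = 42/6 = 7; σ²_F = ((10−4)/6)² = 1.000
te_G = (4 + 4·5 + 6)/6 = 30/6 = 5; σ²_G = ((6−4)/6)² = 0.111
te_H = (5 + 4·9 + 19)/6 = 60/6 = 10; σ²_H = ((19−5)/6)² = 5.444
te_I = (3 + 4·5 + 19)/6 = 42/6 = 7; σ²_I = ((19−3)/6)² = 7.111
te_J = (8 + 4·13 + 18)/6 = 78/6 = 13; σ²_J = ((18−8)/6)² = 2.778

Forward pass:
ES_A = 0; EF_A = 9
ES_B = 0; EF_B = 2
ES_C = 0; EF_C = 12
ES_D = 9; EF_D = 9+6 = 15
ES_E = max(EF_B=2, EF_C=12) = 12; EF_E = 12+9 = 21
ES_F = 2; EF_F = 2+7 = 9
ES_G = 2; EF_G = 2+5 = 7
ES_H = max(EF_D=15, EF_E=21) = 21; EF_H = 21+10 = 31
ES_I = max(EF_B=2, EF_E=21) = 21; EF_I = 21+7 = 28
ES_J = max(EF_B=2, EF_F=9, EF_G=7, EF_H=31, EF_I=28) = 31; EF_J = 31+13 = 44
Expected project duration μ = 44 hours. Critical path: C → E → H → J.

Variances on critical path: σ²_C=1.000, σ²_E=4.000, σ²_H=5.444, σ²_J=2.778.
Largest is σ²_H = 5.444.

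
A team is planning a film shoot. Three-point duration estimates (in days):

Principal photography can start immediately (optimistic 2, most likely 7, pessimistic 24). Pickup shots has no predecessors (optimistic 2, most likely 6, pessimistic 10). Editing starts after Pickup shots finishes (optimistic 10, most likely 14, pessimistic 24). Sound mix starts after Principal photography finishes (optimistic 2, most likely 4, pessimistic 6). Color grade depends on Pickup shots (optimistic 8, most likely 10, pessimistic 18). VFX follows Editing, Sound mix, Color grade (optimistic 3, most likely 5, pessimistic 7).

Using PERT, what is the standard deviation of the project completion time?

2.77 days

te_Principal photography = (2 + 4·7 + 24)/6 = 54/6 = 9; σ²_Principal photography = ((24−2)/6)² = 13.444
te_Pickup shots = (2 + 4·6 + 10)/6 = 36/6 = 6; σ²_Pickup shots = ((10−2)/6)² = 1.778
te_Editing = (10 + 4·14 + 24)/6 = 90/6 = 15; σ²_Editing = ((24−10)/6)² = 5.444
te_Sound mix = (2 + 4·4 + 6)/6 = 24/6 = 4; σ²_Sound mix = ((6−2)/6)² = 0.444
te_Color grade = (8 + 4·10 + 18)/6 = 66/6 = 11; σ²_Color grade = ((18−8)/6)² = 2.778
te_VFX = (3 + 4·5 + 7)/6 = 30/6 = 5; σ²_VFX = ((7−3)/6)² = 0.444

Forward pass:
ES_Principal photography = 0; EF_Principal photography = 9
ES_Pickup shots = 0; EF_Pickup shots = 6
ES_Editing = 6; EF_Editing = 6+15 = 21
ES_Sound mix = 9; EF_Sound mix = 9+4 = 13
ES_Color grade = 6; EF_Color grade = 6+11 = 17
ES_VFX = max(EF_Editing=21, EF_Sound mix=13, EF_Color grade=17) = 21; EF_VFX = 21+5 = 26
Expected project duration μ = 26 days. Critical path: Pickup shots → Editing → VFX.

Variance along critical path = 1.778 + 5.444 + 0.444 = 7.667
σ = √7.667 = 2.769 days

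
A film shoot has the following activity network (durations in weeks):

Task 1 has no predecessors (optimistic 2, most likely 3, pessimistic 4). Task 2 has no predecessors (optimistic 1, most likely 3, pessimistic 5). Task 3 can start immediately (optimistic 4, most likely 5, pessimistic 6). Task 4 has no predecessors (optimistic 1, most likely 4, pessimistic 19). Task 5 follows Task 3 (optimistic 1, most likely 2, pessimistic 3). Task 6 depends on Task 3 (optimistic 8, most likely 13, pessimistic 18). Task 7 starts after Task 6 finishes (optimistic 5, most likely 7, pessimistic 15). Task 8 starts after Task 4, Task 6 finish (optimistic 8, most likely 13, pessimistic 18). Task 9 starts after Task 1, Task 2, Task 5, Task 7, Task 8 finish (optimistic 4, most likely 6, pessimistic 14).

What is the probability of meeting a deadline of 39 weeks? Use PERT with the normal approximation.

te_Task 1 = (2 + 4·3 + 4)/6 = 18/6 = 3; σ²_Task 1 = ((4−2)/6)² = 0.111
te_Task 2 = (1 + 4·3 + 5)/6 = 18/6 = 3; σ²_Task 2 = ((5−1)/6)² = 0.444
te_Task 3 = (4 + 4·5 + 6)/6 = 30/6 = 5; σ²_Task 3 = ((6−4)/6)² = 0.111
te_Task 4 = (1 + 4·4 + 19)/6 = 36/6 = 6; σ²_Task 4 = ((19−1)/6)² = 9.000
te_Task 5 = (1 + 4·2 + 3)/6 = 12/6 = 2; σ²_Task 5 = ((3−1)/6)² = 0.111
te_Task 6 = (8 + 4·13 + 18)/6 = 78/6 = 13; σ²_Task 6 = ((18−8)/6)² = 2.778
te_Task 7 = (5 + 4·7 + 15)/6 = 48/6 = 8; σ²_Task 7 = ((15−5)/6)² = 2.778
te_Task 8 = (8 + 4·13 + 18)/6 = 78/6 = 13; σ²_Task 8 = ((18−8)/6)² = 2.778
te_Task 9 = (4 + 4·6 + 14)/6 = 42/6 = 7; σ²_Task 9 = ((14−4)/6)² = 2.778

Forward pass:
ES_Task 1 = 0; EF_Task 1 = 3
ES_Task 2 = 0; EF_Task 2 = 3
ES_Task 3 = 0; EF_Task 3 = 5
ES_Task 4 = 0; EF_Task 4 = 6
ES_Task 5 = 5; EF_Task 5 = 5+2 = 7
ES_Task 6 = 5; EF_Task 6 = 5+13 = 18
ES_Task 7 = 18; EF_Task 7 = 18+8 = 26
ES_Task 8 = max(EF_Task 4=6, EF_Task 6=18) = 18; EF_Task 8 = 18+13 = 31
ES_Task 9 = max(EF_Task 1=3, EF_Task 2=3, EF_Task 5=7, EF_Task 7=26, EF_Task 8=31) = 31; EF_Task 9 = 31+7 = 38
Expected project duration μ = 38 weeks. Critical path: Task 3 → Task 6 → Task 8 → Task 9.

Variance along critical path = 0.111 + 2.778 + 2.778 + 2.778 = 8.444; σ = √8.444 = 2.906 weeks.
Z = (39 − 38) / 2.906 = 0.344
P(T ≤ 39) = Φ(0.344) ≈ 0.635

0.635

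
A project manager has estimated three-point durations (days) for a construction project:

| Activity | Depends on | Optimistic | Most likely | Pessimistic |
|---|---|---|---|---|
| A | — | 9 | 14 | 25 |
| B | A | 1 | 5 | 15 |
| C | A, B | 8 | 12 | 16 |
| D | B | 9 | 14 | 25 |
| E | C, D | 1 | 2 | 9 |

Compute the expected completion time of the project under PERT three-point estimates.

39 days

te_A = (9 + 4·14 + 25)/6 = 90/6 = 15
te_B = (1 + 4·5 + 15)/6 = 36/6 = 6
te_C = (8 + 4·12 + 16)/6 = 72/6 = 12
te_D = (9 + 4·14 + 25)/6 = 90/6 = 15
te_E = (1 + 4·2 + 9)/6 = 18/6 = 3

Forward pass:
ES_A = 0; EF_A = 15
ES_B = 15; EF_B = 15+6 = 21
ES_C = max(EF_A=15, EF_B=21) = 21; EF_C = 21+12 = 33
ES_D = 21; EF_D = 21+15 = 36
ES_E = max(EF_C=33, EF_D=36) = 36; EF_E = 36+3 = 39
Expected project duration μ = 39 days. Critical path: A → B → D → E.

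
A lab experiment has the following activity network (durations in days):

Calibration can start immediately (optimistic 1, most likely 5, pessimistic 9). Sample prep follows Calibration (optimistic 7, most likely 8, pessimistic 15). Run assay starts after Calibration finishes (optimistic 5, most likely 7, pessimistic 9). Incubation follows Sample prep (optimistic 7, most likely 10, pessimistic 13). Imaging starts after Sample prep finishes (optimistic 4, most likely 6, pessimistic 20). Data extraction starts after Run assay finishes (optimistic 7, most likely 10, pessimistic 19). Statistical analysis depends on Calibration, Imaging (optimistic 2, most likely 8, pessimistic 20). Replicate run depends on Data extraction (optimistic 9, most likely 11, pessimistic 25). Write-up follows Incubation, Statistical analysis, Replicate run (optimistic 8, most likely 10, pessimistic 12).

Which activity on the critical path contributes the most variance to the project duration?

te_Calibration = (1 + 4·5 + 9)/6 = 30/6 = 5; σ²_Calibration = ((9−1)/6)² = 1.778
te_Sample prep = (7 + 4·8 + 15)/6 = 54/6 = 9; σ²_Sample prep = ((15−7)/6)² = 1.778
te_Run assay = (5 + 4·7 + 9)/6 = 42/6 = 7; σ²_Run assay = ((9−5)/6)² = 0.444
te_Incubation = (7 + 4·10 + 13)/6 = 60/6 = 10; σ²_Incubation = ((13−7)/6)² = 1.000
te_Imaging = (4 + 4·6 + 20)/6 = 48/6 = 8; σ²_Imaging = ((20−4)/6)² = 7.111
te_Data extraction = (7 + 4·10 + 19)/6 = 66/6 = 11; σ²_Data extraction = ((19−7)/6)² = 4.000
te_Statistical analysis = (2 + 4·8 + 20)/6 = 54/6 = 9; σ²_Statistical analysis = ((20−2)/6)² = 9.000
te_Replicate run = (9 + 4·11 + 25)/6 = 78/6 = 13; σ²_Replicate run = ((25−9)/6)² = 7.111
te_Write-up = (8 + 4·10 + 12)/6 = 60/6 = 10; σ²_Write-up = ((12−8)/6)² = 0.444

Forward pass:
ES_Calibration = 0; EF_Calibration = 5
ES_Sample prep = 5; EF_Sample prep = 5+9 = 14
ES_Run assay = 5; EF_Run assay = 5+7 = 12
ES_Incubation = 14; EF_Incubation = 14+10 = 24
ES_Imaging = 14; EF_Imaging = 14+8 = 22
ES_Data extraction = 12; EF_Data extraction = 12+11 = 23
ES_Statistical analysis = max(EF_Calibration=5, EF_Imaging=22) = 22; EF_Statistical analysis = 22+9 = 31
ES_Replicate run = 23; EF_Replicate run = 23+13 = 36
ES_Write-up = max(EF_Incubation=24, EF_Statistical analysis=31, EF_Replicate run=36) = 36; EF_Write-up = 36+10 = 46
Expected project duration μ = 46 days. Critical path: Calibration → Run assay → Data extraction → Replicate run → Write-up.

Variances on critical path: σ²_Calibration=1.778, σ²_Run assay=0.444, σ²_Data extraction=4.000, σ²_Replicate run=7.111, σ²_Write-up=0.444.
Largest is σ²_Replicate run = 7.111.

Replicate run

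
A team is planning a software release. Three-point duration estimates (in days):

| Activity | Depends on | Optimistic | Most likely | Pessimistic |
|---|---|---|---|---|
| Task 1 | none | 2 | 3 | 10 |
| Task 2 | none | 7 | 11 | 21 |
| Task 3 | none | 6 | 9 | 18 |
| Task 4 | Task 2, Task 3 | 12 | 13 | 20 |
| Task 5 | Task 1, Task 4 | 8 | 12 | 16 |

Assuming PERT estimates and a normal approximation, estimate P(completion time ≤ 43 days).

0.952

te_Task 1 = (2 + 4·3 + 10)/6 = 24/6 = 4; σ²_Task 1 = ((10−2)/6)² = 1.778
te_Task 2 = (7 + 4·11 + 21)/6 = 72/6 = 12; σ²_Task 2 = ((21−7)/6)² = 5.444
te_Task 3 = (6 + 4·9 + 18)/6 = 60/6 = 10; σ²_Task 3 = ((18−6)/6)² = 4.000
te_Task 4 = (12 + 4·13 + 20)/6 = 84/6 = 14; σ²_Task 4 = ((20−12)/6)² = 1.778
te_Task 5 = (8 + 4·12 + 16)/6 = 72/6 = 12; σ²_Task 5 = ((16−8)/6)² = 1.778

Forward pass:
ES_Task 1 = 0; EF_Task 1 = 4
ES_Task 2 = 0; EF_Task 2 = 12
ES_Task 3 = 0; EF_Task 3 = 10
ES_Task 4 = max(EF_Task 2=12, EF_Task 3=10) = 12; EF_Task 4 = 12+14 = 26
ES_Task 5 = max(EF_Task 1=4, EF_Task 4=26) = 26; EF_Task 5 = 26+12 = 38
Expected project duration μ = 38 days. Critical path: Task 2 → Task 4 → Task 5.

Variance along critical path = 5.444 + 1.778 + 1.778 = 9.000; σ = √9.000 = 3.000 days.
Z = (43 − 38) / 3.000 = 1.667
P(T ≤ 43) = Φ(1.667) ≈ 0.952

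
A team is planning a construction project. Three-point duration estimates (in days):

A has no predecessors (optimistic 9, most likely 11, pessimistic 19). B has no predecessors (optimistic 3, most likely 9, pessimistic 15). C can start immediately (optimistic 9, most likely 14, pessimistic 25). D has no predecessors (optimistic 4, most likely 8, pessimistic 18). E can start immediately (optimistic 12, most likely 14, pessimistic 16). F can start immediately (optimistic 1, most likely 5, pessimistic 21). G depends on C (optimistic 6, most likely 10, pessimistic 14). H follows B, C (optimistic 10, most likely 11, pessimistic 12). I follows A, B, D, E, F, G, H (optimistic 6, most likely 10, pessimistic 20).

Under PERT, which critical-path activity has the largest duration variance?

te_A = (9 + 4·11 + 19)/6 = 72/6 = 12; σ²_A = ((19−9)/6)² = 2.778
te_B = (3 + 4·9 + 15)/6 = 54/6 = 9; σ²_B = ((15−3)/6)² = 4.000
te_C = (9 + 4·14 + 25)/6 = 90/6 = 15; σ²_C = ((25−9)/6)² = 7.111
te_D = (4 + 4·8 + 18)/6 = 54/6 = 9; σ²_D = ((18−4)/6)² = 5.444
te_E = (12 + 4·14 + 16)/6 = 84/6 = 14; σ²_E = ((16−12)/6)² = 0.444
te_F = (1 + 4·5 + 21)/6 = 42/6 = 7; σ²_F = ((21−1)/6)² = 11.111
te_G = (6 + 4·10 + 14)/6 = 60/6 = 10; σ²_G = ((14−6)/6)² = 1.778
te_H = (10 + 4·11 + 12)/6 = 66/6 = 11; σ²_H = ((12−10)/6)² = 0.111
te_I = (6 + 4·10 + 20)/6 = 66/6 = 11; σ²_I = ((20−6)/6)² = 5.444

Forward pass:
ES_A = 0; EF_A = 12
ES_B = 0; EF_B = 9
ES_C = 0; EF_C = 15
ES_D = 0; EF_D = 9
ES_E = 0; EF_E = 14
ES_F = 0; EF_F = 7
ES_G = 15; EF_G = 15+10 = 25
ES_H = max(EF_B=9, EF_C=15) = 15; EF_H = 15+11 = 26
ES_I = max(EF_A=12, EF_B=9, EF_D=9, EF_E=14, EF_F=7, EF_G=25, EF_H=26) = 26; EF_I = 26+11 = 37
Expected project duration μ = 37 days. Critical path: C → H → I.

Variances on critical path: σ²_C=7.111, σ²_H=0.111, σ²_I=5.444.
Largest is σ²_C = 7.111.

C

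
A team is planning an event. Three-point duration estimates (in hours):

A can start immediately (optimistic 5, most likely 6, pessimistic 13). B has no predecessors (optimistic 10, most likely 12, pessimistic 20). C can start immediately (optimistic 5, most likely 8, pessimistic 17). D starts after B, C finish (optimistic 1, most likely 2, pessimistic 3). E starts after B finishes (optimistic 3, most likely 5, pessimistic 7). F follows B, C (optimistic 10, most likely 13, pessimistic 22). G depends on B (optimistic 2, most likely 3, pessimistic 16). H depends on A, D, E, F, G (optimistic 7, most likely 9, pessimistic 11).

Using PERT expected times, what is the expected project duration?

te_A = (5 + 4·6 + 13)/6 = 42/6 = 7
te_B = (10 + 4·12 + 20)/6 = 78/6 = 13
te_C = (5 + 4·8 + 17)/6 = 54/6 = 9
te_D = (1 + 4·2 + 3)/6 = 12/6 = 2
te_E = (3 + 4·5 + 7)/6 = 30/6 = 5
te_F = (10 + 4·13 + 22)/6 = 84/6 = 14
te_G = (2 + 4·3 + 16)/6 = 30/6 = 5
te_H = (7 + 4·9 + 11)/6 = 54/6 = 9

Forward pass:
ES_A = 0; EF_A = 7
ES_B = 0; EF_B = 13
ES_C = 0; EF_C = 9
ES_D = max(EF_B=13, EF_C=9) = 13; EF_D = 13+2 = 15
ES_E = 13; EF_E = 13+5 = 18
ES_F = max(EF_B=13, EF_C=9) = 13; EF_F = 13+14 = 27
ES_G = 13; EF_G = 13+5 = 18
ES_H = max(EF_A=7, EF_D=15, EF_E=18, EF_F=27, EF_G=18) = 27; EF_H = 27+9 = 36
Expected project duration μ = 36 hours. Critical path: B → F → H.

36 hours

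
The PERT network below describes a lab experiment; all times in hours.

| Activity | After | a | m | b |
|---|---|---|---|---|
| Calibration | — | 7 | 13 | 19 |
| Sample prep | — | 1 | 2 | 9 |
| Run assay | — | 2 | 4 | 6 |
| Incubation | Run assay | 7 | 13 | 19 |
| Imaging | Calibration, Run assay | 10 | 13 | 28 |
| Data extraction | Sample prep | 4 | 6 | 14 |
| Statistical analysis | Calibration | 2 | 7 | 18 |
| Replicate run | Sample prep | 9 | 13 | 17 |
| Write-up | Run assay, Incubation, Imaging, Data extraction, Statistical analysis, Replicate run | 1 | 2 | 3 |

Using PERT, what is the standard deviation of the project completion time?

te_Calibration = (7 + 4·13 + 19)/6 = 78/6 = 13; σ²_Calibration = ((19−7)/6)² = 4.000
te_Sample prep = (1 + 4·2 + 9)/6 = 18/6 = 3; σ²_Sample prep = ((9−1)/6)² = 1.778
te_Run assay = (2 + 4·4 + 6)/6 = 24/6 = 4; σ²_Run assay = ((6−2)/6)² = 0.444
te_Incubation = (7 + 4·13 + 19)/6 = 78/6 = 13; σ²_Incubation = ((19−7)/6)² = 4.000
te_Imaging = (10 + 4·13 + 28)/6 = 90/6 = 15; σ²_Imaging = ((28−10)/6)² = 9.000
te_Data extraction = (4 + 4·6 + 14)/6 = 42/6 = 7; σ²_Data extraction = ((14−4)/6)² = 2.778
te_Statistical analysis = (2 + 4·7 + 18)/6 = 48/6 = 8; σ²_Statistical analysis = ((18−2)/6)² = 7.111
te_Replicate run = (9 + 4·13 + 17)/6 = 78/6 = 13; σ²_Replicate run = ((17−9)/6)² = 1.778
te_Write-up = (1 + 4·2 + 3)/6 = 12/6 = 2; σ²_Write-up = ((3−1)/6)² = 0.111

Forward pass:
ES_Calibration = 0; EF_Calibration = 13
ES_Sample prep = 0; EF_Sample prep = 3
ES_Run assay = 0; EF_Run assay = 4
ES_Incubation = 4; EF_Incubation = 4+13 = 17
ES_Imaging = max(EF_Calibration=13, EF_Run assay=4) = 13; EF_Imaging = 13+15 = 28
ES_Data extraction = 3; EF_Data extraction = 3+7 = 10
ES_Statistical analysis = 13; EF_Statistical analysis = 13+8 = 21
ES_Replicate run = 3; EF_Replicate run = 3+13 = 16
ES_Write-up = max(EF_Run assay=4, EF_Incubation=17, EF_Imaging=28, EF_Data extraction=10, EF_Statistical analysis=21, EF_Replicate run=16) = 28; EF_Write-up = 28+2 = 30
Expected project duration μ = 30 hours. Critical path: Calibration → Imaging → Write-up.

Variance along critical path = 4.000 + 9.000 + 0.111 = 13.111
σ = √13.111 = 3.621 hours

3.62 hours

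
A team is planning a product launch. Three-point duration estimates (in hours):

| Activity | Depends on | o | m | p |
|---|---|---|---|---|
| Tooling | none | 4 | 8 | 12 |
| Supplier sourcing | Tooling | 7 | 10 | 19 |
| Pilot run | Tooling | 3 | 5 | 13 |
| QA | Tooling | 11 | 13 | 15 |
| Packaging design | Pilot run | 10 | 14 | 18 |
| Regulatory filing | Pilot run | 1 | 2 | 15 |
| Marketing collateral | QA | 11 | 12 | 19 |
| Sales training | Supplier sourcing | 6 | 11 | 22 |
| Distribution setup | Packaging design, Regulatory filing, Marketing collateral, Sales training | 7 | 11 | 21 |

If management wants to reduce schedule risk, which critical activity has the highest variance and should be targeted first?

Distribution setup

te_Tooling = (4 + 4·8 + 12)/6 = 48/6 = 8; σ²_Tooling = ((12−4)/6)² = 1.778
te_Supplier sourcing = (7 + 4·10 + 19)/6 = 66/6 = 11; σ²_Supplier sourcing = ((19−7)/6)² = 4.000
te_Pilot run = (3 + 4·5 + 13)/6 = 36/6 = 6; σ²_Pilot run = ((13−3)/6)² = 2.778
te_QA = (11 + 4·13 + 15)/6 = 78/6 = 13; σ²_QA = ((15−11)/6)² = 0.444
te_Packaging design = (10 + 4·14 + 18)/6 = 84/6 = 14; σ²_Packaging design = ((18−10)/6)² = 1.778
te_Regulatory filing = (1 + 4·2 + 15)/6 = 24/6 = 4; σ²_Regulatory filing = ((15−1)/6)² = 5.444
te_Marketing collateral = (11 + 4·12 + 19)/6 = 78/6 = 13; σ²_Marketing collateral = ((19−11)/6)² = 1.778
te_Sales training = (6 + 4·11 + 22)/6 = 72/6 = 12; σ²_Sales training = ((22−6)/6)² = 7.111
te_Distribution setup = (7 + 4·11 + 21)/6 = 72/6 = 12; σ²_Distribution setup = ((21−7)/6)² = 5.444

Forward pass:
ES_Tooling = 0; EF_Tooling = 8
ES_Supplier sourcing = 8; EF_Supplier sourcing = 8+11 = 19
ES_Pilot run = 8; EF_Pilot run = 8+6 = 14
ES_QA = 8; EF_QA = 8+13 = 21
ES_Packaging design = 14; EF_Packaging design = 14+14 = 28
ES_Regulatory filing = 14; EF_Regulatory filing = 14+4 = 18
ES_Marketing collateral = 21; EF_Marketing collateral = 21+13 = 34
ES_Sales training = 19; EF_Sales training = 19+12 = 31
ES_Distribution setup = max(EF_Packaging design=28, EF_Regulatory filing=18, EF_Marketing collateral=34, EF_Sales training=31) = 34; EF_Distribution setup = 34+12 = 46
Expected project duration μ = 46 hours. Critical path: Tooling → QA → Marketing collateral → Distribution setup.

Variances on critical path: σ²_Tooling=1.778, σ²_QA=0.444, σ²_Marketing collateral=1.778, σ²_Distribution setup=5.444.
Largest is σ²_Distribution setup = 5.444.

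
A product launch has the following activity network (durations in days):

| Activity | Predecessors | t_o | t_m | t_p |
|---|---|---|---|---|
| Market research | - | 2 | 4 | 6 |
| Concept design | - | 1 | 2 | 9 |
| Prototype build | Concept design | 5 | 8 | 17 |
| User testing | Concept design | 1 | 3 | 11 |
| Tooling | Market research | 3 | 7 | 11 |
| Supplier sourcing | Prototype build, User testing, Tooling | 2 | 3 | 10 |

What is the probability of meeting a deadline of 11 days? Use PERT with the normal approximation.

0.034

te_Market research = (2 + 4·4 + 6)/6 = 24/6 = 4; σ²_Market research = ((6−2)/6)² = 0.444
te_Concept design = (1 + 4·2 + 9)/6 = 18/6 = 3; σ²_Concept design = ((9−1)/6)² = 1.778
te_Prototype build = (5 + 4·8 + 17)/6 = 54/6 = 9; σ²_Prototype build = ((17−5)/6)² = 4.000
te_User testing = (1 + 4·3 + 11)/6 = 24/6 = 4; σ²_User testing = ((11−1)/6)² = 2.778
te_Tooling = (3 + 4·7 + 11)/6 = 42/6 = 7; σ²_Tooling = ((11−3)/6)² = 1.778
te_Supplier sourcing = (2 + 4·3 + 10)/6 = 24/6 = 4; σ²_Supplier sourcing = ((10−2)/6)² = 1.778

Forward pass:
ES_Market research = 0; EF_Market research = 4
ES_Concept design = 0; EF_Concept design = 3
ES_Prototype build = 3; EF_Prototype build = 3+9 = 12
ES_User testing = 3; EF_User testing = 3+4 = 7
ES_Tooling = 4; EF_Tooling = 4+7 = 11
ES_Supplier sourcing = max(EF_Prototype build=12, EF_User testing=7, EF_Tooling=11) = 12; EF_Supplier sourcing = 12+4 = 16
Expected project duration μ = 16 days. Critical path: Concept design → Prototype build → Supplier sourcing.

Variance along critical path = 1.778 + 4.000 + 1.778 = 7.556; σ = √7.556 = 2.749 days.
Z = (11 − 16) / 2.749 = -1.819
P(T ≤ 11) = Φ(-1.819) ≈ 0.034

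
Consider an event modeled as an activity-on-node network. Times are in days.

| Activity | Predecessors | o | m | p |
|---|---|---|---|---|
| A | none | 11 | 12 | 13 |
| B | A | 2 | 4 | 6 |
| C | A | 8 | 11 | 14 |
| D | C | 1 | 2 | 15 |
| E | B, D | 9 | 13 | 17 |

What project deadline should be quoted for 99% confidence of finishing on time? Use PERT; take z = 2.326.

46.7 days

te_A = (11 + 4·12 + 13)/6 = 72/6 = 12; σ²_A = ((13−11)/6)² = 0.111
te_B = (2 + 4·4 + 6)/6 = 24/6 = 4; σ²_B = ((6−2)/6)² = 0.444
te_C = (8 + 4·11 + 14)/6 = 66/6 = 11; σ²_C = ((14−8)/6)² = 1.000
te_D = (1 + 4·2 + 15)/6 = 24/6 = 4; σ²_D = ((15−1)/6)² = 5.444
te_E = (9 + 4·13 + 17)/6 = 78/6 = 13; σ²_E = ((17−9)/6)² = 1.778

Forward pass:
ES_A = 0; EF_A = 12
ES_B = 12; EF_B = 12+4 = 16
ES_C = 12; EF_C = 12+11 = 23
ES_D = 23; EF_D = 23+4 = 27
ES_E = max(EF_B=16, EF_D=27) = 27; EF_E = 27+13 = 40
Expected project duration μ = 40 days. Critical path: A → C → D → E.

Variance along critical path = 0.111 + 1.000 + 5.444 + 1.778 = 8.333; σ = 2.887 days.
D = μ + z·σ = 40 + 2.326·2.887 = 46.7 days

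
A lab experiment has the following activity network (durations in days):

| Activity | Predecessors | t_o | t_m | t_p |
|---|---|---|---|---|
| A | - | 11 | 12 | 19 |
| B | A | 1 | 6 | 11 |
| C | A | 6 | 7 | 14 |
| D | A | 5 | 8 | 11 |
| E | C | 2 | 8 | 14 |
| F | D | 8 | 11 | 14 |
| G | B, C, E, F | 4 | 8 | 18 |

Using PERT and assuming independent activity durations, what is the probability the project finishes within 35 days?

0.024

te_A = (11 + 4·12 + 19)/6 = 78/6 = 13; σ²_A = ((19−11)/6)² = 1.778
te_B = (1 + 4·6 + 11)/6 = 36/6 = 6; σ²_B = ((11−1)/6)² = 2.778
te_C = (6 + 4·7 + 14)/6 = 48/6 = 8; σ²_C = ((14−6)/6)² = 1.778
te_D = (5 + 4·8 + 11)/6 = 48/6 = 8; σ²_D = ((11−5)/6)² = 1.000
te_E = (2 + 4·8 + 14)/6 = 48/6 = 8; σ²_E = ((14−2)/6)² = 4.000
te_F = (8 + 4·11 + 14)/6 = 66/6 = 11; σ²_F = ((14−8)/6)² = 1.000
te_G = (4 + 4·8 + 18)/6 = 54/6 = 9; σ²_G = ((18−4)/6)² = 5.444

Forward pass:
ES_A = 0; EF_A = 13
ES_B = 13; EF_B = 13+6 = 19
ES_C = 13; EF_C = 13+8 = 21
ES_D = 13; EF_D = 13+8 = 21
ES_E = 21; EF_E = 21+8 = 29
ES_F = 21; EF_F = 21+11 = 32
ES_G = max(EF_B=19, EF_C=21, EF_E=29, EF_F=32) = 32; EF_G = 32+9 = 41
Expected project duration μ = 41 days. Critical path: A → D → F → G.

Variance along critical path = 1.778 + 1.000 + 1.000 + 5.444 = 9.222; σ = √9.222 = 3.037 days.
Z = (35 − 41) / 3.037 = -1.976
P(T ≤ 35) = Φ(-1.976) ≈ 0.024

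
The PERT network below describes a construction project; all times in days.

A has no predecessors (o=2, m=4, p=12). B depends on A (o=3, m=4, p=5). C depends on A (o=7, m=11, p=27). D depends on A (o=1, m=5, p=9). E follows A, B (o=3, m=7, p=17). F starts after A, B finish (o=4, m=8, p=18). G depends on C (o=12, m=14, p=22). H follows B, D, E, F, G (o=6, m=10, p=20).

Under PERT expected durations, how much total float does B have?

15 days

te_A = (2 + 4·4 + 12)/6 = 30/6 = 5
te_B = (3 + 4·4 + 5)/6 = 24/6 = 4
te_C = (7 + 4·11 + 27)/6 = 78/6 = 13
te_D = (1 + 4·5 + 9)/6 = 30/6 = 5
te_E = (3 + 4·7 + 17)/6 = 48/6 = 8
te_F = (4 + 4·8 + 18)/6 = 54/6 = 9
te_G = (12 + 4·14 + 22)/6 = 90/6 = 15
te_H = (6 + 4·10 + 20)/6 = 66/6 = 11

Forward pass:
ES_A = 0; EF_A = 5
ES_B = 5; EF_B = 5+4 = 9
ES_C = 5; EF_C = 5+13 = 18
ES_D = 5; EF_D = 5+5 = 10
ES_E = max(EF_A=5, EF_B=9) = 9; EF_E = 9+8 = 17
ES_F = max(EF_A=5, EF_B=9) = 9; EF_F = 9+9 = 18
ES_G = 18; EF_G = 18+15 = 33
ES_H = max(EF_B=9, EF_D=10, EF_E=17, EF_F=18, EF_G=33) = 33; EF_H = 33+11 = 44
Expected project duration μ = 44 days. Critical path: A → C → G → H.

Backward pass:
LF_H = 44; LS_H = 44−11 = 33
LF_G = LS_H = 33; LS_G = 33−15 = 18
LF_F = LS_H = 33; LS_F = 33−9 = 24
LF_E = LS_H = 33; LS_E = 33−8 = 25
LF_D = LS_H = 33; LS_D = 33−5 = 28
LF_C = LS_G = 18; LS_C = 18−13 = 5
LF_B = min(LS_E=25, LS_F=24, LS_H=33) = 24; LS_B = 24−4 = 20
LF_A = min(LS_B=20, LS_C=5, LS_D=28, LS_E=25, LS_F=24) = 5; LS_A = 5−5 = 0
Slack_B = LS_B − ES_B = 20 − 5 = 15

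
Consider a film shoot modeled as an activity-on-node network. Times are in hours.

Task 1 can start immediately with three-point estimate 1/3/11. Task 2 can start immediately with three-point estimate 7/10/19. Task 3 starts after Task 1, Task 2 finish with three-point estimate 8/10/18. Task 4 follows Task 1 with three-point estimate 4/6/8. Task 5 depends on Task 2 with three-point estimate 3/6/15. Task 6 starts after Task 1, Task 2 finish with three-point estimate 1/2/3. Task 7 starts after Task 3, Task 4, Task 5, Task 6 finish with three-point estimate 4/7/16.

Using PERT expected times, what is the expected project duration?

te_Task 1 = (1 + 4·3 + 11)/6 = 24/6 = 4
te_Task 2 = (7 + 4·10 + 19)/6 = 66/6 = 11
te_Task 3 = (8 + 4·10 + 18)/6 = 66/6 = 11
te_Task 4 = (4 + 4·6 + 8)/6 = 36/6 = 6
te_Task 5 = (3 + 4·6 + 15)/6 = 42/6 = 7
te_Task 6 = (1 + 4·2 + 3)/6 = 12/6 = 2
te_Task 7 = (4 + 4·7 + 16)/6 = 48/6 = 8

Forward pass:
ES_Task 1 = 0; EF_Task 1 = 4
ES_Task 2 = 0; EF_Task 2 = 11
ES_Task 3 = max(EF_Task 1=4, EF_Task 2=11) = 11; EF_Task 3 = 11+11 = 22
ES_Task 4 = 4; EF_Task 4 = 4+6 = 10
ES_Task 5 = 11; EF_Task 5 = 11+7 = 18
ES_Task 6 = max(EF_Task 1=4, EF_Task 2=11) = 11; EF_Task 6 = 11+2 = 13
ES_Task 7 = max(EF_Task 3=22, EF_Task 4=10, EF_Task 5=18, EF_Task 6=13) = 22; EF_Task 7 = 22+8 = 30
Expected project duration μ = 30 hours. Critical path: Task 2 → Task 3 → Task 7.

30 hours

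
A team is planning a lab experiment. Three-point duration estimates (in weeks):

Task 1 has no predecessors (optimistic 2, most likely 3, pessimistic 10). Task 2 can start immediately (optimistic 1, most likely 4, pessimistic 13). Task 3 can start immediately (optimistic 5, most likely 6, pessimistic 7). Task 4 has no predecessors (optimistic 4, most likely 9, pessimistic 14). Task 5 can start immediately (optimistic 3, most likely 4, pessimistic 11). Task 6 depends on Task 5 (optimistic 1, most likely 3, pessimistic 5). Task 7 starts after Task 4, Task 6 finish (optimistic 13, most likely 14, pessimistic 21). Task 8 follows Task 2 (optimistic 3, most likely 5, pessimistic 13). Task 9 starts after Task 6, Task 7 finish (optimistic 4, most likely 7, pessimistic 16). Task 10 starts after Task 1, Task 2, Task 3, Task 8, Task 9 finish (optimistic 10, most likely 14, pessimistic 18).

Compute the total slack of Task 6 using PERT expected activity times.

te_Task 1 = (2 + 4·3 + 10)/6 = 24/6 = 4
te_Task 2 = (1 + 4·4 + 13)/6 = 30/6 = 5
te_Task 3 = (5 + 4·6 + 7)/6 = 36/6 = 6
te_Task 4 = (4 + 4·9 + 14)/6 = 54/6 = 9
te_Task 5 = (3 + 4·4 + 11)/6 = 30/6 = 5
te_Task 6 = (1 + 4·3 + 5)/6 = 18/6 = 3
te_Task 7 = (13 + 4·14 + 21)/6 = 90/6 = 15
te_Task 8 = (3 + 4·5 + 13)/6 = 36/6 = 6
te_Task 9 = (4 + 4·7 + 16)/6 = 48/6 = 8
te_Task 10 = (10 + 4·14 + 18)/6 = 84/6 = 14

Forward pass:
ES_Task 1 = 0; EF_Task 1 = 4
ES_Task 2 = 0; EF_Task 2 = 5
ES_Task 3 = 0; EF_Task 3 = 6
ES_Task 4 = 0; EF_Task 4 = 9
ES_Task 5 = 0; EF_Task 5 = 5
ES_Task 6 = 5; EF_Task 6 = 5+3 = 8
ES_Task 7 = max(EF_Task 4=9, EF_Task 6=8) = 9; EF_Task 7 = 9+15 = 24
ES_Task 8 = 5; EF_Task 8 = 5+6 = 11
ES_Task 9 = max(EF_Task 6=8, EF_Task 7=24) = 24; EF_Task 9 = 24+8 = 32
ES_Task 10 = max(EF_Task 1=4, EF_Task 2=5, EF_Task 3=6, EF_Task 8=11, EF_Task 9=32) = 32; EF_Task 10 = 32+14 = 46
Expected project duration μ = 46 weeks. Critical path: Task 4 → Task 7 → Task 9 → Task 10.

Backward pass:
LF_Task 10 = 46; LS_Task 10 = 46−14 = 32
LF_Task 9 = LS_Task 10 = 32; LS_Task 9 = 32−8 = 24
LF_Task 8 = LS_Task 10 = 32; LS_Task 8 = 32−6 = 26
LF_Task 7 = LS_Task 9 = 24; LS_Task 7 = 24−15 = 9
LF_Task 6 = min(LS_Task 7=9, LS_Task 9=24) = 9; LS_Task 6 = 9−3 = 6
LF_Task 5 = LS_Task 6 = 6; LS_Task 5 = 6−5 = 1
LF_Task 4 = LS_Task 7 = 9; LS_Task 4 = 9−9 = 0
LF_Task 3 = LS_Task 10 = 32; LS_Task 3 = 32−6 = 26
LF_Task 2 = min(LS_Task 8=26, LS_Task 10=32) = 26; LS_Task 2 = 26−5 = 21
LF_Task 1 = LS_Task 10 = 32; LS_Task 1 = 32−4 = 28
Slack_Task 6 = LS_Task 6 − ES_Task 6 = 6 − 5 = 1

1 weeks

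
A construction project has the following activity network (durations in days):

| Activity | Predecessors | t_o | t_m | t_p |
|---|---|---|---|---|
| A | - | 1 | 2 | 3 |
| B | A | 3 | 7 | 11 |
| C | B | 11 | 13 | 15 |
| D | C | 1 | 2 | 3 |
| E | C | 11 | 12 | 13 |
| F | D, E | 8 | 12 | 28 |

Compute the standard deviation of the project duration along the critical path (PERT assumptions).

te_A = (1 + 4·2 + 3)/6 = 12/6 = 2; σ²_A = ((3−1)/6)² = 0.111
te_B = (3 + 4·7 + 11)/6 = 42/6 = 7; σ²_B = ((11−3)/6)² = 1.778
te_C = (11 + 4·13 + 15)/6 = 78/6 = 13; σ²_C = ((15−11)/6)² = 0.444
te_D = (1 + 4·2 + 3)/6 = 12/6 = 2; σ²_D = ((3−1)/6)² = 0.111
te_E = (11 + 4·12 + 13)/6 = 72/6 = 12; σ²_E = ((13−11)/6)² = 0.111
te_F = (8 + 4·12 + 28)/6 = 84/6 = 14; σ²_F = ((28−8)/6)² = 11.111

Forward pass:
ES_A = 0; EF_A = 2
ES_B = 2; EF_B = 2+7 = 9
ES_C = 9; EF_C = 9+13 = 22
ES_D = 22; EF_D = 22+2 = 24
ES_E = 22; EF_E = 22+12 = 34
ES_F = max(EF_D=24, EF_E=34) = 34; EF_F = 34+14 = 48
Expected project duration μ = 48 days. Critical path: A → B → C → E → F.

Variance along critical path = 0.111 + 1.778 + 0.444 + 0.111 + 11.111 = 13.556
σ = √13.556 = 3.682 days

3.68 days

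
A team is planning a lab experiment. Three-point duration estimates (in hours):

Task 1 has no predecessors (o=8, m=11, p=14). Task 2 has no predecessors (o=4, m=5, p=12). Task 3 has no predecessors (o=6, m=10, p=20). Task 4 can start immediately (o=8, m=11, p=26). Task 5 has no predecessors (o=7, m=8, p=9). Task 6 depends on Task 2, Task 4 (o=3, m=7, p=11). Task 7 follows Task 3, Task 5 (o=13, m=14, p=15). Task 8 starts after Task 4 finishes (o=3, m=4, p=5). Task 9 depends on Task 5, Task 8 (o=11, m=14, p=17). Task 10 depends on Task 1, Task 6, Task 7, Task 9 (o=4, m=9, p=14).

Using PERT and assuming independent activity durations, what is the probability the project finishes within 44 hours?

0.867

te_Task 1 = (8 + 4·11 + 14)/6 = 66/6 = 11; σ²_Task 1 = ((14−8)/6)² = 1.000
te_Task 2 = (4 + 4·5 + 12)/6 = 36/6 = 6; σ²_Task 2 = ((12−4)/6)² = 1.778
te_Task 3 = (6 + 4·10 + 20)/6 = 66/6 = 11; σ²_Task 3 = ((20−6)/6)² = 5.444
te_Task 4 = (8 + 4·11 + 26)/6 = 78/6 = 13; σ²_Task 4 = ((26−8)/6)² = 9.000
te_Task 5 = (7 + 4·8 + 9)/6 = 48/6 = 8; σ²_Task 5 = ((9−7)/6)² = 0.111
te_Task 6 = (3 + 4·7 + 11)/6 = 42/6 = 7; σ²_Task 6 = ((11−3)/6)² = 1.778
te_Task 7 = (13 + 4·14 + 15)/6 = 84/6 = 14; σ²_Task 7 = ((15−13)/6)² = 0.111
te_Task 8 = (3 + 4·4 + 5)/6 = 24/6 = 4; σ²_Task 8 = ((5−3)/6)² = 0.111
te_Task 9 = (11 + 4·14 + 17)/6 = 84/6 = 14; σ²_Task 9 = ((17−11)/6)² = 1.000
te_Task 10 = (4 + 4·9 + 14)/6 = 54/6 = 9; σ²_Task 10 = ((14−4)/6)² = 2.778

Forward pass:
ES_Task 1 = 0; EF_Task 1 = 11
ES_Task 2 = 0; EF_Task 2 = 6
ES_Task 3 = 0; EF_Task 3 = 11
ES_Task 4 = 0; EF_Task 4 = 13
ES_Task 5 = 0; EF_Task 5 = 8
ES_Task 6 = max(EF_Task 2=6, EF_Task 4=13) = 13; EF_Task 6 = 13+7 = 20
ES_Task 7 = max(EF_Task 3=11, EF_Task 5=8) = 11; EF_Task 7 = 11+14 = 25
ES_Task 8 = 13; EF_Task 8 = 13+4 = 17
ES_Task 9 = max(EF_Task 5=8, EF_Task 8=17) = 17; EF_Task 9 = 17+14 = 31
ES_Task 10 = max(EF_Task 1=11, EF_Task 6=20, EF_Task 7=25, EF_Task 9=31) = 31; EF_Task 10 = 31+9 = 40
Expected project duration μ = 40 hours. Critical path: Task 4 → Task 8 → Task 9 → Task 10.

Variance along critical path = 9.000 + 0.111 + 1.000 + 2.778 = 12.889; σ = √12.889 = 3.590 hours.
Z = (44 − 40) / 3.590 = 1.114
P(T ≤ 44) = Φ(1.114) ≈ 0.867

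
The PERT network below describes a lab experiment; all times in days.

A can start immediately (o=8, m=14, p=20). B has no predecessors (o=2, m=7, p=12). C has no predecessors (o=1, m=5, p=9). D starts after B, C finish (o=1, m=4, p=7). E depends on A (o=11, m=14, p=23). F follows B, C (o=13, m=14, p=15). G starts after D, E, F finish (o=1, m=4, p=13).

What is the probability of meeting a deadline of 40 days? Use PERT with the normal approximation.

te_A = (8 + 4·14 + 20)/6 = 84/6 = 14; σ²_A = ((20−8)/6)² = 4.000
te_B = (2 + 4·7 + 12)/6 = 42/6 = 7; σ²_B = ((12−2)/6)² = 2.778
te_C = (1 + 4·5 + 9)/6 = 30/6 = 5; σ²_C = ((9−1)/6)² = 1.778
te_D = (1 + 4·4 + 7)/6 = 24/6 = 4; σ²_D = ((7−1)/6)² = 1.000
te_E = (11 + 4·14 + 23)/6 = 90/6 = 15; σ²_E = ((23−11)/6)² = 4.000
te_F = (13 + 4·14 + 15)/6 = 84/6 = 14; σ²_F = ((15−13)/6)² = 0.111
te_G = (1 + 4·4 + 13)/6 = 30/6 = 5; σ²_G = ((13−1)/6)² = 4.000

Forward pass:
ES_A = 0; EF_A = 14
ES_B = 0; EF_B = 7
ES_C = 0; EF_C = 5
ES_D = max(EF_B=7, EF_C=5) = 7; EF_D = 7+4 = 11
ES_E = 14; EF_E = 14+15 = 29
ES_F = max(EF_B=7, EF_C=5) = 7; EF_F = 7+14 = 21
ES_G = max(EF_D=11, EF_E=29, EF_F=21) = 29; EF_G = 29+5 = 34
Expected project duration μ = 34 days. Critical path: A → E → G.

Variance along critical path = 4.000 + 4.000 + 4.000 = 12.000; σ = √12.000 = 3.464 days.
Z = (40 − 34) / 3.464 = 1.732
P(T ≤ 40) = Φ(1.732) ≈ 0.958

0.958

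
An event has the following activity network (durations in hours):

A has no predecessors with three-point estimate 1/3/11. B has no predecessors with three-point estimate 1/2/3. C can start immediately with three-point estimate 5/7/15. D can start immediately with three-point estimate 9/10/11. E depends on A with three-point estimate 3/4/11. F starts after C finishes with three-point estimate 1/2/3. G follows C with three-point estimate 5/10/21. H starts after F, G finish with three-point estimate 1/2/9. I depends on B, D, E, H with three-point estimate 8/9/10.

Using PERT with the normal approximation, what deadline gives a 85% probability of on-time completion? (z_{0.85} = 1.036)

te_A = (1 + 4·3 + 11)/6 = 24/6 = 4; σ²_A = ((11−1)/6)² = 2.778
te_B = (1 + 4·2 + 3)/6 = 12/6 = 2; σ²_B = ((3−1)/6)² = 0.111
te_C = (5 + 4·7 + 15)/6 = 48/6 = 8; σ²_C = ((15−5)/6)² = 2.778
te_D = (9 + 4·10 + 11)/6 = 60/6 = 10; σ²_D = ((11−9)/6)² = 0.111
te_E = (3 + 4·4 + 11)/6 = 30/6 = 5; σ²_E = ((11−3)/6)² = 1.778
te_F = (1 + 4·2 + 3)/6 = 12/6 = 2; σ²_F = ((3−1)/6)² = 0.111
te_G = (5 + 4·10 + 21)/6 = 66/6 = 11; σ²_G = ((21−5)/6)² = 7.111
te_H = (1 + 4·2 + 9)/6 = 18/6 = 3; σ²_H = ((9−1)/6)² = 1.778
te_I = (8 + 4·9 + 10)/6 = 54/6 = 9; σ²_I = ((10−8)/6)² = 0.111

Forward pass:
ES_A = 0; EF_A = 4
ES_B = 0; EF_B = 2
ES_C = 0; EF_C = 8
ES_D = 0; EF_D = 10
ES_E = 4; EF_E = 4+5 = 9
ES_F = 8; EF_F = 8+2 = 10
ES_G = 8; EF_G = 8+11 = 19
ES_H = max(EF_F=10, EF_G=19) = 19; EF_H = 19+3 = 22
ES_I = max(EF_B=2, EF_D=10, EF_E=9, EF_H=22) = 22; EF_I = 22+9 = 31
Expected project duration μ = 31 hours. Critical path: C → G → H → I.

Variance along critical path = 2.778 + 7.111 + 1.778 + 0.111 = 11.778; σ = 3.432 hours.
D = μ + z·σ = 31 + 1.036·3.432 = 34.6 hours

34.6 hours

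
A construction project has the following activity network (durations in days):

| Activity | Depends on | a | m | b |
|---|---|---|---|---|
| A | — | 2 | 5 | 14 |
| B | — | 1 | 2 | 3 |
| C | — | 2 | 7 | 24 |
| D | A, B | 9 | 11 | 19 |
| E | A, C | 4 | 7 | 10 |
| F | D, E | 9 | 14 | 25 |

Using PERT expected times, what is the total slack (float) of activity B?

te_A = (2 + 4·5 + 14)/6 = 36/6 = 6
te_B = (1 + 4·2 + 3)/6 = 12/6 = 2
te_C = (2 + 4·7 + 24)/6 = 54/6 = 9
te_D = (9 + 4·11 + 19)/6 = 72/6 = 12
te_E = (4 + 4·7 + 10)/6 = 42/6 = 7
te_F = (9 + 4·14 + 25)/6 = 90/6 = 15

Forward pass:
ES_A = 0; EF_A = 6
ES_B = 0; EF_B = 2
ES_C = 0; EF_C = 9
ES_D = max(EF_A=6, EF_B=2) = 6; EF_D = 6+12 = 18
ES_E = max(EF_A=6, EF_C=9) = 9; EF_E = 9+7 = 16
ES_F = max(EF_D=18, EF_E=16) = 18; EF_F = 18+15 = 33
Expected project duration μ = 33 days. Critical path: A → D → F.

Backward pass:
LF_F = 33; LS_F = 33−15 = 18
LF_E = LS_F = 18; LS_E = 18−7 = 11
LF_D = LS_F = 18; LS_D = 18−12 = 6
LF_C = LS_E = 11; LS_C = 11−9 = 2
LF_B = LS_D = 6; LS_B = 6−2 = 4
LF_A = min(LS_D=6, LS_E=11) = 6; LS_A = 6−6 = 0
Slack_B = LS_B − ES_B = 4 − 0 = 4

4 days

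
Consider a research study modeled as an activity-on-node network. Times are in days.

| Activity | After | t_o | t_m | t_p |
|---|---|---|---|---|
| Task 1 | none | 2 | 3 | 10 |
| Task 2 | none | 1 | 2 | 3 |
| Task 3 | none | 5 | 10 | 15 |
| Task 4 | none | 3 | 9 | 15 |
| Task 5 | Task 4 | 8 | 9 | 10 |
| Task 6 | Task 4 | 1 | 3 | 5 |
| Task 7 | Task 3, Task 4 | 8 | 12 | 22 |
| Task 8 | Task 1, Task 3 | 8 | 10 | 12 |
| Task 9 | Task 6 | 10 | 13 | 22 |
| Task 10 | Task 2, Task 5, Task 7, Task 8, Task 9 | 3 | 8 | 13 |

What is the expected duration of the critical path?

34 days

te_Task 1 = (2 + 4·3 + 10)/6 = 24/6 = 4
te_Task 2 = (1 + 4·2 + 3)/6 = 12/6 = 2
te_Task 3 = (5 + 4·10 + 15)/6 = 60/6 = 10
te_Task 4 = (3 + 4·9 + 15)/6 = 54/6 = 9
te_Task 5 = (8 + 4·9 + 10)/6 = 54/6 = 9
te_Task 6 = (1 + 4·3 + 5)/6 = 18/6 = 3
te_Task 7 = (8 + 4·12 + 22)/6 = 78/6 = 13
te_Task 8 = (8 + 4·10 + 12)/6 = 60/6 = 10
te_Task 9 = (10 + 4·13 + 22)/6 = 84/6 = 14
te_Task 10 = (3 + 4·8 + 13)/6 = 48/6 = 8

Forward pass:
ES_Task 1 = 0; EF_Task 1 = 4
ES_Task 2 = 0; EF_Task 2 = 2
ES_Task 3 = 0; EF_Task 3 = 10
ES_Task 4 = 0; EF_Task 4 = 9
ES_Task 5 = 9; EF_Task 5 = 9+9 = 18
ES_Task 6 = 9; EF_Task 6 = 9+3 = 12
ES_Task 7 = max(EF_Task 3=10, EF_Task 4=9) = 10; EF_Task 7 = 10+13 = 23
ES_Task 8 = max(EF_Task 1=4, EF_Task 3=10) = 10; EF_Task 8 = 10+10 = 20
ES_Task 9 = 12; EF_Task 9 = 12+14 = 26
ES_Task 10 = max(EF_Task 2=2, EF_Task 5=18, EF_Task 7=23, EF_Task 8=20, EF_Task 9=26) = 26; EF_Task 10 = 26+8 = 34
Expected project duration μ = 34 days. Critical path: Task 4 → Task 6 → Task 9 → Task 10.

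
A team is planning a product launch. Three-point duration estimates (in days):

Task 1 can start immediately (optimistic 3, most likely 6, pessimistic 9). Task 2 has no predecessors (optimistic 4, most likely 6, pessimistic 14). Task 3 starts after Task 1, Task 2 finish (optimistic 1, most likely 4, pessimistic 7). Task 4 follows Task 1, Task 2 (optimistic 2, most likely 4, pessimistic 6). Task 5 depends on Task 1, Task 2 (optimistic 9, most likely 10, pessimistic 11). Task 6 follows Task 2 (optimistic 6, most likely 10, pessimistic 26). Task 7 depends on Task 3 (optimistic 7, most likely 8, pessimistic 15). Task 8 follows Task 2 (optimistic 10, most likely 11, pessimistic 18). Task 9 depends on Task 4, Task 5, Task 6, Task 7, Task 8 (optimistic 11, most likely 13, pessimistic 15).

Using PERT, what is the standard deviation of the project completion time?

te_Task 1 = (3 + 4·6 + 9)/6 = 36/6 = 6; σ²_Task 1 = ((9−3)/6)² = 1.000
te_Task 2 = (4 + 4·6 + 14)/6 = 42/6 = 7; σ²_Task 2 = ((14−4)/6)² = 2.778
te_Task 3 = (1 + 4·4 + 7)/6 = 24/6 = 4; σ²_Task 3 = ((7−1)/6)² = 1.000
te_Task 4 = (2 + 4·4 + 6)/6 = 24/6 = 4; σ²_Task 4 = ((6−2)/6)² = 0.444
te_Task 5 = (9 + 4·10 + 11)/6 = 60/6 = 10; σ²_Task 5 = ((11−9)/6)² = 0.111
te_Task 6 = (6 + 4·10 + 26)/6 = 72/6 = 12; σ²_Task 6 = ((26−6)/6)² = 11.111
te_Task 7 = (7 + 4·8 + 15)/6 = 54/6 = 9; σ²_Task 7 = ((15−7)/6)² = 1.778
te_Task 8 = (10 + 4·11 + 18)/6 = 72/6 = 12; σ²_Task 8 = ((18−10)/6)² = 1.778
te_Task 9 = (11 + 4·13 + 15)/6 = 78/6 = 13; σ²_Task 9 = ((15−11)/6)² = 0.444

Forward pass:
ES_Task 1 = 0; EF_Task 1 = 6
ES_Task 2 = 0; EF_Task 2 = 7
ES_Task 3 = max(EF_Task 1=6, EF_Task 2=7) = 7; EF_Task 3 = 7+4 = 11
ES_Task 4 = max(EF_Task 1=6, EF_Task 2=7) = 7; EF_Task 4 = 7+4 = 11
ES_Task 5 = max(EF_Task 1=6, EF_Task 2=7) = 7; EF_Task 5 = 7+10 = 17
ES_Task 6 = 7; EF_Task 6 = 7+12 = 19
ES_Task 7 = 11; EF_Task 7 = 11+9 = 20
ES_Task 8 = 7; EF_Task 8 = 7+12 = 19
ES_Task 9 = max(EF_Task 4=11, EF_Task 5=17, EF_Task 6=19, EF_Task 7=20, EF_Task 8=19) = 20; EF_Task 9 = 20+13 = 33
Expected project duration μ = 33 days. Critical path: Task 2 → Task 3 → Task 7 → Task 9.

Variance along critical path = 2.778 + 1.000 + 1.778 + 0.444 = 6.000
σ = √6.000 = 2.449 days

2.45 days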